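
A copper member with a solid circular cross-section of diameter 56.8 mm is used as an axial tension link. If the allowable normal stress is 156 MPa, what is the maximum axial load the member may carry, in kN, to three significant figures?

395 kN

A = 2534 mm².
P_max = σ_allow · A = 156 · 2534 = 395300 N = 395.3 kN.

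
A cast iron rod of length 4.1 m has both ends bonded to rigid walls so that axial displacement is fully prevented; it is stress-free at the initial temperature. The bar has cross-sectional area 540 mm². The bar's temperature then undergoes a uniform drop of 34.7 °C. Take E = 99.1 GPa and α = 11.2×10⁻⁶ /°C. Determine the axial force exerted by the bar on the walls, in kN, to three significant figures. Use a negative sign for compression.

20.8 kN

Free thermal expansion αLΔT = 11.2e-6 · 4100 · -34.7 = -1.593 mm.
The walls impose strain ε = −(-1.593)/4100 = 3.8864e-04; σ = Eε = 99100 · 3.8864e-04 = 38.51 MPa.
Wall reaction R = σ·A = 38.51·540 = 20800 N = 20.8 kN.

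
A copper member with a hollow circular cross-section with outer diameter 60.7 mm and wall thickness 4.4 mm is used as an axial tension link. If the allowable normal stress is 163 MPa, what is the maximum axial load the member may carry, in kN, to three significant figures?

127 kN

A = 778.2 mm².
P_max = σ_allow · A = 163 · 778.2 = 126900 N = 126.9 kN.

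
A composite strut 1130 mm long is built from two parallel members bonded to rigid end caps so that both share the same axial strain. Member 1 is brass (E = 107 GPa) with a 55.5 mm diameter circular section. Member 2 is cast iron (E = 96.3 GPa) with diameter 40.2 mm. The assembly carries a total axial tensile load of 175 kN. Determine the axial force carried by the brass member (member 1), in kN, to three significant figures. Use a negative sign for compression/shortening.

119 kN

A_1 = 2419 mm².
A_2 = 1269 mm².
Equal strain + equilibrium ⇒ each member carries load in proportion to AE: A₁E₁ = 258900000 N, A₂E₂ = 122200000 N, ΣAE = 381100000 N.
F₁ = P·A₁E₁/ΣAE = 175000·258900000/381100000 = 118900 N.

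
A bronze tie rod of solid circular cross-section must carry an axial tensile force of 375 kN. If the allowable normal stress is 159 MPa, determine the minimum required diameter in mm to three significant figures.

54.8 mm

Required area A ≥ P/σ_allow = 375000/159 = 2358 mm².
For a solid circular section, d ≥ √(4A/π) = 54.8 mm.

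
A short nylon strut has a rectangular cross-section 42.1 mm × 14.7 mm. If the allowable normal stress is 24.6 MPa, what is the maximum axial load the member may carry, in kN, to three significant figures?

A = 618.9 mm².
P_max = σ_allow · A = 24.6 · 618.9 = 15220 N = 15.22 kN.

15.2 kN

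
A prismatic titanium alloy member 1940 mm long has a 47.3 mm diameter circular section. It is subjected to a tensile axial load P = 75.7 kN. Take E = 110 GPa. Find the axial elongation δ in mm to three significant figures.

0.760 mm

A = 1757 mm².
δ_mech = NL/(AE) = 75700·1940/(1757·110000) = 0.7598 mm.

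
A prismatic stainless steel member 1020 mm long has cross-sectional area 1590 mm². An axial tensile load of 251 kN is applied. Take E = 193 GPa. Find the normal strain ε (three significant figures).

8.18e-04

σ = N/A = 157.9 MPa; ε = σ/E = 157.9/193000 = 8.179e-04.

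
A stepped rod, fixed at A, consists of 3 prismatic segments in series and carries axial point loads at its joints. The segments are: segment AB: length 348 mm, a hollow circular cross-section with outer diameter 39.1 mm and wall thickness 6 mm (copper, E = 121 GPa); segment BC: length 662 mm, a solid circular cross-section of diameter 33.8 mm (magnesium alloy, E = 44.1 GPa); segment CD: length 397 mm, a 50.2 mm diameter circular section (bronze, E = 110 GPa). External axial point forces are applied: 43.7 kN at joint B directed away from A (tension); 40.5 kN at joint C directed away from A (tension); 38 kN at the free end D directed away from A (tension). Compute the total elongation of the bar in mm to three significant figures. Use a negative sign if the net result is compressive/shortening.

1.95 mm

Internal axial forces (sectioning from the free end, tension +): N_CD = 38 kN, N_BC = 78.5 kN, N_AB = 122.2 kN.
A_AB = 623.9 mm².
A_BC = 897.3 mm².
A_CD = 1979 mm².
δ_AB = 122200·348/(623.9·121000) = 0.5633 mm
δ_BC = 78500·662/(897.3·44100) = 1.313 mm
δ_CD = 38000·397/(1979·110000) = 0.06929 mm
δ = Σδ_i = 1.946 mm.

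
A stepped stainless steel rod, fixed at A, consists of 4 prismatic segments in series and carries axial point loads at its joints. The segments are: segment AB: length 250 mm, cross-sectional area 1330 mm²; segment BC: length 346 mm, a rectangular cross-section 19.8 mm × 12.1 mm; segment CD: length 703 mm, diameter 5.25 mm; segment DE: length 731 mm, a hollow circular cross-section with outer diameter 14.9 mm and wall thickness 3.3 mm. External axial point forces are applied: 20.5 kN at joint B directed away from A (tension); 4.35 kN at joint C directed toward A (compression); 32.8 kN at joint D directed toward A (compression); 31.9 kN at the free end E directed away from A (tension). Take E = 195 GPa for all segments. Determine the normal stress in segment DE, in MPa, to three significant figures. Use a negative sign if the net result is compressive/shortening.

265 MPa

Internal axial forces (sectioning from the free end, tension +): N_DE = 31.9 kN, N_CD = -0.9 kN, N_BC = -5.25 kN, N_AB = 15.25 kN.
A_DE = 120.3 mm².
σ_DE = N_DE/A_DE = 31900/120.3 = 265.3 MPa.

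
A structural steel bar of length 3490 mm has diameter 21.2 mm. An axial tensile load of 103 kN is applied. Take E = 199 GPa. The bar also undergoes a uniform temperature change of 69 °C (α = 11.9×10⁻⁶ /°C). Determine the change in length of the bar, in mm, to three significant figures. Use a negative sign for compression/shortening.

7.98 mm

A = 353 mm².
δ_mech = NL/(AE) = 103000·3490/(353·199000) = 5.117 mm.
δ_thermal = αLΔT = 11.9e-6·3490·69 = 2.866 mm.
δ = δ_mech + δ_thermal = 7.983 mm.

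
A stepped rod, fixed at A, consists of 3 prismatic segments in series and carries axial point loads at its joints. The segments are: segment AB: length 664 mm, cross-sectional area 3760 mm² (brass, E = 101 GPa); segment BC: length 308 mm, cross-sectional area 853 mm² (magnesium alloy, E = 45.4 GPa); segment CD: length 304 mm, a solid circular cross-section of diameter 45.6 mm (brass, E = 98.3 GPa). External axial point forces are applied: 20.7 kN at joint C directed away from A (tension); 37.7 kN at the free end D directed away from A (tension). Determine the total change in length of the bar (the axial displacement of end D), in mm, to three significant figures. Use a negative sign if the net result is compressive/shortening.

Internal axial forces (sectioning from the free end, tension +): N_CD = 37.7 kN, N_BC = 58.4 kN, N_AB = 58.4 kN.
A_CD = 1633 mm².
δ_AB = 58400·664/(3760·101000) = 0.1021 mm
δ_BC = 58400·308/(853·45400) = 0.4645 mm
δ_CD = 37700·304/(1633·98300) = 0.07139 mm
δ = Σδ_i = 0.638 mm.

0.638 mm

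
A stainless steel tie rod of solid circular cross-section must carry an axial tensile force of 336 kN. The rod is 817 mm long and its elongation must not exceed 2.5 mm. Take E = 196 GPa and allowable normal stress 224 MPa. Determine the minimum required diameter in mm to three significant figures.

43.7 mm

Required area A ≥ P/σ_allow = 336000/224 = 1500 mm².
For a solid circular section, d ≥ √(4A/π) = 43.7 mm.
Elongation limit: A ≥ PL/(Eδ_allow) = 336000·817/(196000·2.5) = 560.2 mm² ⇒ d ≥ 26.71 mm.
The stress limit governs.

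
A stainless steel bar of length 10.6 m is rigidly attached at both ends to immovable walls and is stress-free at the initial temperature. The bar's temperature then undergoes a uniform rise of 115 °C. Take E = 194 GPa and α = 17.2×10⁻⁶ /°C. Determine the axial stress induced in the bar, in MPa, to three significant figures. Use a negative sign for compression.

Free thermal expansion αLΔT = 17.2e-6 · 10600 · 115 = 20.97 mm.
The walls impose strain ε = −(20.97)/10600 = -1.9780e-03; σ = Eε = 194000 · -1.9780e-03 = -383.7 MPa.

-384 MPa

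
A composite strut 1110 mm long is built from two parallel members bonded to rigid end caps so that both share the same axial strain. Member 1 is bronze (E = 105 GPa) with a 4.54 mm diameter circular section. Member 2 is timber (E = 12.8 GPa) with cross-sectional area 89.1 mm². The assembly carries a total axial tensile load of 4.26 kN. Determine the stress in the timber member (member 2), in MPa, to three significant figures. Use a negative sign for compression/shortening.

A_1 = 16.19 mm².
Equal strain + equilibrium ⇒ each member carries load in proportion to AE: A₁E₁ = 1700000 N, A₂E₂ = 1140000 N, ΣAE = 2840000 N.
σ₂ = P·E₂/ΣAE = 4260·12800/2840000 = 19.2 MPa.

19.2 MPa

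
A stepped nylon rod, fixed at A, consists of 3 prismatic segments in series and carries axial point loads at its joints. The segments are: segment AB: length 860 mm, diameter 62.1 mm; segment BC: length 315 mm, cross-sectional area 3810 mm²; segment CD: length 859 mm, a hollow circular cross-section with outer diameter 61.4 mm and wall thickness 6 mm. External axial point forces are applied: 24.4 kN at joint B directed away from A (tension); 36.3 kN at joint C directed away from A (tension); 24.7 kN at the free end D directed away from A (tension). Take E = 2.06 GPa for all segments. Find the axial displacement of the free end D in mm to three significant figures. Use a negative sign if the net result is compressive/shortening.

24.1 mm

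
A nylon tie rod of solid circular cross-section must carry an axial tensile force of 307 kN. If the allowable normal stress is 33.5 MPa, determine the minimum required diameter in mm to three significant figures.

108 mm

Required area A ≥ P/σ_allow = 307000/33.5 = 9164 mm².
For a solid circular section, d ≥ √(4A/π) = 108 mm.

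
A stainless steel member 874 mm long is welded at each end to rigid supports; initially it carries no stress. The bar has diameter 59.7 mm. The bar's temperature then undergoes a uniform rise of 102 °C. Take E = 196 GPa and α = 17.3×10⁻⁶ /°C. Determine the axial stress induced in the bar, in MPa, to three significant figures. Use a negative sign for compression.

Free thermal expansion αLΔT = 17.3e-6 · 874 · 102 = 1.542 mm.
The walls impose strain ε = −(1.542)/874 = -1.7646e-03; σ = Eε = 196000 · -1.7646e-03 = -345.9 MPa.

-346 MPa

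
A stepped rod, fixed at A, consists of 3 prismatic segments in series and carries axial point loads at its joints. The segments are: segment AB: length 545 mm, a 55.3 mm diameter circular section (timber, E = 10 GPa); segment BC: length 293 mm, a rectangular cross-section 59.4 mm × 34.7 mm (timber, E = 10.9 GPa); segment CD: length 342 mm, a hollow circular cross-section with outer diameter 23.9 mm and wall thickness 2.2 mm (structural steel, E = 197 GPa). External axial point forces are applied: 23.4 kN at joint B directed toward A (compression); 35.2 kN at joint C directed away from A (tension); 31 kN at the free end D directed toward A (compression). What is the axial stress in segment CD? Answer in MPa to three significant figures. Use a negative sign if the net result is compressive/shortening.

-207 MPa

Internal axial forces (sectioning from the free end, tension +): N_CD = -31 kN, N_BC = 4.2 kN, N_AB = -19.2 kN.
A_CD = 150 mm².
σ_CD = N_CD/A_CD = -31000/150 = -206.7 MPa.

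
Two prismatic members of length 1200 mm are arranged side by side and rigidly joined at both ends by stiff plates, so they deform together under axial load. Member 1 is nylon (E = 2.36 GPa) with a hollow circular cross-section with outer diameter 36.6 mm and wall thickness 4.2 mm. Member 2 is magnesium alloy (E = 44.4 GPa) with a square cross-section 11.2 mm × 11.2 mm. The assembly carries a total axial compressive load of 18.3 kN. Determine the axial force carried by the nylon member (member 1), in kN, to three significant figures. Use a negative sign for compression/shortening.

A_1 = 427.5 mm².
A_2 = 125.4 mm².
Equal strain + equilibrium ⇒ each member carries load in proportion to AE: A₁E₁ = 1009000 N, A₂E₂ = 5570000 N, ΣAE = 6578000 N.
F₁ = P·A₁E₁/ΣAE = -18300·1009000/6578000 = -2807 N.

-2.81 kN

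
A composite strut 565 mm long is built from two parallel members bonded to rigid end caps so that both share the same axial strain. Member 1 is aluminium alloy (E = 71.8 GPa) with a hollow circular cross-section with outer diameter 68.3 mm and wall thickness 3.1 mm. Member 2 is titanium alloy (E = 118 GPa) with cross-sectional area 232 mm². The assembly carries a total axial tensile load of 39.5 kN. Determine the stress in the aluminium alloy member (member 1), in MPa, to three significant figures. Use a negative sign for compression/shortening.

38.9 MPa

A_1 = 635 mm².
Equal strain + equilibrium ⇒ each member carries load in proportion to AE: A₁E₁ = 45590000 N, A₂E₂ = 27380000 N, ΣAE = 72970000 N.
σ₁ = P·E₁/ΣAE = 39500·71800/72970000 = 38.87 MPa.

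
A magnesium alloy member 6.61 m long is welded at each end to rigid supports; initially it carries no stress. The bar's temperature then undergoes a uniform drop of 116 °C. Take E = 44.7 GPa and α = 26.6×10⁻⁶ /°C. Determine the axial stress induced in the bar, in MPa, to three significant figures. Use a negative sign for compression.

138 MPa

Free thermal expansion αLΔT = 26.6e-6 · 6610 · -116 = -20.4 mm.
The walls impose strain ε = −(-20.4)/6610 = 3.0856e-03; σ = Eε = 44700 · 3.0856e-03 = 137.9 MPa.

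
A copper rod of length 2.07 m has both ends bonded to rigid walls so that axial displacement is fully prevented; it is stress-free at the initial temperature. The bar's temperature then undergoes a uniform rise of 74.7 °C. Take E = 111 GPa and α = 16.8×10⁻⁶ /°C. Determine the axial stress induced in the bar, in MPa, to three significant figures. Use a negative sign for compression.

Free thermal expansion αLΔT = 16.8e-6 · 2070 · 74.7 = 2.598 mm.
The walls impose strain ε = −(2.598)/2070 = -1.2550e-03; σ = Eε = 111000 · -1.2550e-03 = -139.3 MPa.

-139 MPa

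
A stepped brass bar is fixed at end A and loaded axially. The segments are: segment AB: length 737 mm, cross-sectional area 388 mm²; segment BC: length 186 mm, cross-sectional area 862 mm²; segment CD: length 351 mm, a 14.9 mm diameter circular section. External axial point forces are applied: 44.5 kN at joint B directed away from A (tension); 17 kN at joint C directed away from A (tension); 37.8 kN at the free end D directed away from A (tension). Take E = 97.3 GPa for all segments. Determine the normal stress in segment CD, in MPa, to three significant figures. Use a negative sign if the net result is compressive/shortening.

217 MPa

Internal axial forces (sectioning from the free end, tension +): N_CD = 37.8 kN, N_BC = 54.8 kN, N_AB = 99.3 kN.
A_CD = 174.4 mm².
σ_CD = N_CD/A_CD = 37800/174.4 = 216.8 MPa.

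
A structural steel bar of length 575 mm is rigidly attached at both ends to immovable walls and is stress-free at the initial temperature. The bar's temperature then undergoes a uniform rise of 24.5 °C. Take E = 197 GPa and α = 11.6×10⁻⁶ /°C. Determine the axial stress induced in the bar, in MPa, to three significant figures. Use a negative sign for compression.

-56.0 MPa

Free thermal expansion αLΔT = 11.6e-6 · 575 · 24.5 = 0.1634 mm.
The walls impose strain ε = −(0.1634)/575 = -2.8420e-04; σ = Eε = 197000 · -2.8420e-04 = -55.99 MPa.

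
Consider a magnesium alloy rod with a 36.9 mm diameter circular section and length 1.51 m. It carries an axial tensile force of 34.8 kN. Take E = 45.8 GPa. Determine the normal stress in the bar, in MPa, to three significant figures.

32.5 MPa

A = 1069 mm².
σ = N/A = 34800/1069 = 32.54 MPa.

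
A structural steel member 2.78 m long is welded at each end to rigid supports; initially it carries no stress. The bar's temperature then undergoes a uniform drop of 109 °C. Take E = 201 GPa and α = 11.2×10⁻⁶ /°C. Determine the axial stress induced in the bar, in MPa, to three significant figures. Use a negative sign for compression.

Free thermal expansion αLΔT = 11.2e-6 · 2780 · -109 = -3.394 mm.
The walls impose strain ε = −(-3.394)/2780 = 1.2208e-03; σ = Eε = 201000 · 1.2208e-03 = 245.4 MPa.

245 MPa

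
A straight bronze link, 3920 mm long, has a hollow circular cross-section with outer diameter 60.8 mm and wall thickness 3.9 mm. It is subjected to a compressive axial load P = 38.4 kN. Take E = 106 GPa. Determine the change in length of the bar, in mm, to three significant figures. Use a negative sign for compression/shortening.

A = 697.2 mm².
δ_mech = NL/(AE) = -38400·3920/(697.2·106000) = -2.037 mm.

-2.04 mm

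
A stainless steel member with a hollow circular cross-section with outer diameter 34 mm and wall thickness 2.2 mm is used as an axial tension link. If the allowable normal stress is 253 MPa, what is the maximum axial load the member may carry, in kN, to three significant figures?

A = 219.8 mm².
P_max = σ_allow · A = 253 · 219.8 = 55610 N = 55.61 kN.

55.6 kN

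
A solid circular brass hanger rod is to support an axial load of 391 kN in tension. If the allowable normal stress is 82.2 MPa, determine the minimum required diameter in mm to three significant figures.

Required area A ≥ P/σ_allow = 391000/82.2 = 4757 mm².
For a solid circular section, d ≥ √(4A/π) = 77.82 mm.

77.8 mm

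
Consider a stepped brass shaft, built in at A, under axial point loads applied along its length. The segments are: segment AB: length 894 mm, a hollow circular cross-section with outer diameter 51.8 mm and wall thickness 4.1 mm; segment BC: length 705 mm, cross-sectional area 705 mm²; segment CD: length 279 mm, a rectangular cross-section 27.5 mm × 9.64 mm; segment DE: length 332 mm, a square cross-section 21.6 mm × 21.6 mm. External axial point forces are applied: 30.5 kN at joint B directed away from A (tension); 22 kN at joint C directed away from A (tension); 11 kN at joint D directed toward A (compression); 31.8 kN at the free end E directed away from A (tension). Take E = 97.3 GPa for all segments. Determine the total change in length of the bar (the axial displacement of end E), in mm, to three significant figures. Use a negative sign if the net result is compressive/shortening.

1.99 mm

Internal axial forces (sectioning from the free end, tension +): N_DE = 31.8 kN, N_CD = 20.8 kN, N_BC = 42.8 kN, N_AB = 73.3 kN.
A_AB = 614.4 mm².
A_CD = 265.1 mm².
A_DE = 466.6 mm².
δ_AB = 73300·894/(614.4·97300) = 1.096 mm
δ_BC = 42800·705/(705·97300) = 0.4399 mm
δ_CD = 20800·279/(265.1·97300) = 0.225 mm
δ_DE = 31800·332/(466.6·97300) = 0.2326 mm
δ = Σδ_i = 1.994 mm.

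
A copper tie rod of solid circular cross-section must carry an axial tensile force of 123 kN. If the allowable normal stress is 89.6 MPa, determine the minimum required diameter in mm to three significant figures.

41.8 mm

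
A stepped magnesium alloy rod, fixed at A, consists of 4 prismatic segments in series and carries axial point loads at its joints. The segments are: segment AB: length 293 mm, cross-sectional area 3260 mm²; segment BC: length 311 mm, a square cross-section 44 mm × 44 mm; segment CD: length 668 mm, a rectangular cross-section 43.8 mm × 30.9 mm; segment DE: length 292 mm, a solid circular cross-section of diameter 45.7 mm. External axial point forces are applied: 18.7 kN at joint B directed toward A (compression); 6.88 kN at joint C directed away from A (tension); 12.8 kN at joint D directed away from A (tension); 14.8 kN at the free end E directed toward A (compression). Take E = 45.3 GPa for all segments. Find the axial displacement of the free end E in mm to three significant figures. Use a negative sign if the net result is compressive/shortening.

Internal axial forces (sectioning from the free end, tension +): N_DE = -14.8 kN, N_CD = -2 kN, N_BC = 4.88 kN, N_AB = -13.82 kN.
A_BC = 1936 mm².
A_CD = 1353 mm².
A_DE = 1640 mm².
δ_AB = -13820·293/(3260·45300) = -0.02742 mm
δ_BC = 4880·311/(1936·45300) = 0.01731 mm
δ_CD = -2000·668/(1353·45300) = -0.02179 mm
δ_DE = -14800·292/(1640·45300) = -0.05816 mm
δ = Σδ_i = -0.09007 mm.

-0.0901 mm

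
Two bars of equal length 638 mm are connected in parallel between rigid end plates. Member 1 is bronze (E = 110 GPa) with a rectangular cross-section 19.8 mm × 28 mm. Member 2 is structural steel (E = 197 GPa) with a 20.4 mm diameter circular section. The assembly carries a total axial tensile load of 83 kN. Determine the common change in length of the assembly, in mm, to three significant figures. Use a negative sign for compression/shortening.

0.422 mm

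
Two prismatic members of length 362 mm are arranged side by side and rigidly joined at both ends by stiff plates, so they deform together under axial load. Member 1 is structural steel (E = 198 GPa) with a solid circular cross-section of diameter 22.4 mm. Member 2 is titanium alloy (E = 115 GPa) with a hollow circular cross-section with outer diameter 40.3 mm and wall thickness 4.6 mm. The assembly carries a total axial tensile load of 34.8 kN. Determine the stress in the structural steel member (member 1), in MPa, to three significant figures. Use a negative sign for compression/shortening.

A_1 = 394.1 mm².
A_2 = 515.9 mm².
Equal strain + equilibrium ⇒ each member carries load in proportion to AE: A₁E₁ = 78030000 N, A₂E₂ = 59330000 N, ΣAE = 137400000 N.
σ₁ = P·E₁/ΣAE = 34800·198000/137400000 = 50.16 MPa.

50.2 MPa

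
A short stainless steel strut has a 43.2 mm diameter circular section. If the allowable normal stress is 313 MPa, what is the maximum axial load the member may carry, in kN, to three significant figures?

A = 1466 mm².
P_max = σ_allow · A = 313 · 1466 = 458800 N = 458.8 kN.

459 kN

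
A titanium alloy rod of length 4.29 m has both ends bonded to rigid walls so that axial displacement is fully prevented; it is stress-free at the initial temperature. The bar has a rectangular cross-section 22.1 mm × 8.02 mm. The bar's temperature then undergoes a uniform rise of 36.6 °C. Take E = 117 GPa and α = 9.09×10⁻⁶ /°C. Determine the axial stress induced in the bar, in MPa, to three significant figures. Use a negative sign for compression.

Free thermal expansion αLΔT = 9.09e-6 · 4290 · 36.6 = 1.427 mm.
The walls impose strain ε = −(1.427)/4290 = -3.3269e-04; σ = Eε = 117000 · -3.3269e-04 = -38.93 MPa.

-38.9 MPa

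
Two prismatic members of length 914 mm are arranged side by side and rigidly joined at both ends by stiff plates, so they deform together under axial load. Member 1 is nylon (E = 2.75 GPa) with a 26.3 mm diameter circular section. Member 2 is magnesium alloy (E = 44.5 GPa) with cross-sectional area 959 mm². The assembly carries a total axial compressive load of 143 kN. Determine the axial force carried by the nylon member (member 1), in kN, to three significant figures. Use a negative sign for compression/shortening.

-4.84 kN

A_1 = 543.3 mm².
Equal strain + equilibrium ⇒ each member carries load in proportion to AE: A₁E₁ = 1494000 N, A₂E₂ = 42680000 N, ΣAE = 44170000 N.
F₁ = P·A₁E₁/ΣAE = -143000·1494000/44170000 = -4837 N.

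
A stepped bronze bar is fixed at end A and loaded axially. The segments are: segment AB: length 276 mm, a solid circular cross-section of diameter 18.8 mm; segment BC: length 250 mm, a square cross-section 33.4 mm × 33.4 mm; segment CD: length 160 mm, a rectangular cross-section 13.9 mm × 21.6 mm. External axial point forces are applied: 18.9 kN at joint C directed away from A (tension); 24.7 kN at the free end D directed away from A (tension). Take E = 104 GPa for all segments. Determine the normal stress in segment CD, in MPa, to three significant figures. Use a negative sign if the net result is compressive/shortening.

Internal axial forces (sectioning from the free end, tension +): N_CD = 24.7 kN, N_BC = 43.6 kN, N_AB = 43.6 kN.
A_CD = 300.2 mm².
σ_CD = N_CD/A_CD = 24700/300.2 = 82.27 MPa.

82.3 MPa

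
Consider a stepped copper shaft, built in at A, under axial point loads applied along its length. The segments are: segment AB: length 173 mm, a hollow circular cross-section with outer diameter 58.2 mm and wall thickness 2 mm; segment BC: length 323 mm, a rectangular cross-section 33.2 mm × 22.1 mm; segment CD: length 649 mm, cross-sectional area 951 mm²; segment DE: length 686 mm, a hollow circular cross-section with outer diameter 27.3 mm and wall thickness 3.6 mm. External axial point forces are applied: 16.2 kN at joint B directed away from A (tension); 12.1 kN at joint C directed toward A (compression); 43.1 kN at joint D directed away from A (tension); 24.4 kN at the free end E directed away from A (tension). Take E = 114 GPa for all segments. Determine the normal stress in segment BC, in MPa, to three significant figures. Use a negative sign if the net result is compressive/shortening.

75.5 MPa

Internal axial forces (sectioning from the free end, tension +): N_DE = 24.4 kN, N_CD = 67.5 kN, N_BC = 55.4 kN, N_AB = 71.6 kN.
A_BC = 733.7 mm².
σ_BC = N_BC/A_BC = 55400/733.7 = 75.51 MPa.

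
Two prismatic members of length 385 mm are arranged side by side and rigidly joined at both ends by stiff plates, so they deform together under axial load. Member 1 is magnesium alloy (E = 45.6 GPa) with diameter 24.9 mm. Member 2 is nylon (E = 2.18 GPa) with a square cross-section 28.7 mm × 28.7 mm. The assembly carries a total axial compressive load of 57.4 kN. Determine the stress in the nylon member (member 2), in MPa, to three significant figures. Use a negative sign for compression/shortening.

-5.21 MPa

A_1 = 487 mm².
A_2 = 823.7 mm².
Equal strain + equilibrium ⇒ each member carries load in proportion to AE: A₁E₁ = 22210000 N, A₂E₂ = 1796000 N, ΣAE = 24000000 N.
σ₂ = P·E₂/ΣAE = -57400·2180/24000000 = -5.214 MPa.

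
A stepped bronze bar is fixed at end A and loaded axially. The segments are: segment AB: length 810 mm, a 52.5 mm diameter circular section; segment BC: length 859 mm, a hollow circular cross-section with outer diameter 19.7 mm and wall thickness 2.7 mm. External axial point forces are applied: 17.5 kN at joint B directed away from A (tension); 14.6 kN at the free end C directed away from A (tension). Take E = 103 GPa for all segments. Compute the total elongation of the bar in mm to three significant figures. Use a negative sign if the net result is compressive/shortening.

0.961 mm

Internal axial forces (sectioning from the free end, tension +): N_BC = 14.6 kN, N_AB = 32.1 kN.
A_AB = 2165 mm².
A_BC = 144.2 mm².
δ_AB = 32100·810/(2165·103000) = 0.1166 mm
δ_BC = 14600·859/(144.2·103000) = 0.8444 mm
δ = Σδ_i = 0.961 mm.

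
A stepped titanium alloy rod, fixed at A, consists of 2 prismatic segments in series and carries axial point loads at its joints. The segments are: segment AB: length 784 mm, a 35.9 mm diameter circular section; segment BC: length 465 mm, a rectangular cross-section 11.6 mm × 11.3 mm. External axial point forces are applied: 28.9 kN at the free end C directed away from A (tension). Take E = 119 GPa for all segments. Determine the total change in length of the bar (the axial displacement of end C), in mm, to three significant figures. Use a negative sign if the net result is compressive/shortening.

1.05 mm

Internal axial forces (sectioning from the free end, tension +): N_BC = 28.9 kN, N_AB = 28.9 kN.
A_AB = 1012 mm².
A_BC = 131.1 mm².
δ_AB = 28900·784/(1012·119000) = 0.1881 mm
δ_BC = 28900·465/(131.1·119000) = 0.8615 mm
δ = Σδ_i = 1.05 mm.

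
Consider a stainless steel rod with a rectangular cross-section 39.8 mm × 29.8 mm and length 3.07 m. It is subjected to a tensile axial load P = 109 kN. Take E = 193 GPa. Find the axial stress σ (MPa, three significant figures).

A = 1186 mm².
σ = N/A = 109000/1186 = 91.9 MPa.

91.9 MPa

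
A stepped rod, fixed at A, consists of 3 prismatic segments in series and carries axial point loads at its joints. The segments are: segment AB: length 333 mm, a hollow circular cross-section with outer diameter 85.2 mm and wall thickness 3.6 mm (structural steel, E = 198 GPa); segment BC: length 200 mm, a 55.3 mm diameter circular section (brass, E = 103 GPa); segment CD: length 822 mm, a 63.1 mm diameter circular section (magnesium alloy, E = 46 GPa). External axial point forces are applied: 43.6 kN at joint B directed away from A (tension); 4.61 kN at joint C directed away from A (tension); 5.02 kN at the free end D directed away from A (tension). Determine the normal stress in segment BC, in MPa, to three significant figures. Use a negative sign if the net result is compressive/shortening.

4.01 MPa

Internal axial forces (sectioning from the free end, tension +): N_CD = 5.02 kN, N_BC = 9.63 kN, N_AB = 53.23 kN.
A_BC = 2402 mm².
σ_BC = N_BC/A_BC = 9630/2402 = 4.009 MPa.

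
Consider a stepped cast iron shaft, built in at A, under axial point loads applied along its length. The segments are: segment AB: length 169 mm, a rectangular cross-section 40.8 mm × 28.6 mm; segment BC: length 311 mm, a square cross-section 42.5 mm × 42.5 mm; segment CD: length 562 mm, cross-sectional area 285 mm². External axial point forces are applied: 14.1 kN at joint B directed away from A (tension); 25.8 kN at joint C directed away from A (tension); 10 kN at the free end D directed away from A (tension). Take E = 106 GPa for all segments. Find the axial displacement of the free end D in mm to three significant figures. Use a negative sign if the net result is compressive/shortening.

0.312 mm

Internal axial forces (sectioning from the free end, tension +): N_CD = 10 kN, N_BC = 35.8 kN, N_AB = 49.9 kN.
A_AB = 1167 mm².
A_BC = 1806 mm².
δ_AB = 49900·169/(1167·106000) = 0.06818 mm
δ_BC = 35800·311/(1806·106000) = 0.05815 mm
δ_CD = 10000·562/(285·106000) = 0.186 mm
δ = Σδ_i = 0.3124 mm.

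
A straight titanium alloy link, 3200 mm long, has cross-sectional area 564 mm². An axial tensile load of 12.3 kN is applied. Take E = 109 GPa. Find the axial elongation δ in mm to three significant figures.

δ_mech = NL/(AE) = 12300·3200/(564·109000) = 0.6402 mm.

0.640 mm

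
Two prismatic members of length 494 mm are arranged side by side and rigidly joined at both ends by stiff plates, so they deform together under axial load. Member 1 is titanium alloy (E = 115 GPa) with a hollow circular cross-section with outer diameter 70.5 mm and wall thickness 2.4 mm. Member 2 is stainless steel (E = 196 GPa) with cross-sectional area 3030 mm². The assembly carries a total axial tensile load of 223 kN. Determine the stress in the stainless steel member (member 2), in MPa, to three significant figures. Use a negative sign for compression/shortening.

A_1 = 513.5 mm².
Equal strain + equilibrium ⇒ each member carries load in proportion to AE: A₁E₁ = 59050000 N, A₂E₂ = 593900000 N, ΣAE = 652900000 N.
σ₂ = P·E₂/ΣAE = 223000·196000/652900000 = 66.94 MPa.

66.9 MPa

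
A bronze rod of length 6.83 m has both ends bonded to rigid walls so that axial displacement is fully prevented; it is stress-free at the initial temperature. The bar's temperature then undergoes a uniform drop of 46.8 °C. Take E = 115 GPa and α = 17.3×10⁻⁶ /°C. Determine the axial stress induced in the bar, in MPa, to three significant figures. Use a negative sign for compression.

Free thermal expansion αLΔT = 17.3e-6 · 6830 · -46.8 = -5.53 mm.
The walls impose strain ε = −(-5.53)/6830 = 8.0964e-04; σ = Eε = 115000 · 8.0964e-04 = 93.11 MPa.

93.1 MPa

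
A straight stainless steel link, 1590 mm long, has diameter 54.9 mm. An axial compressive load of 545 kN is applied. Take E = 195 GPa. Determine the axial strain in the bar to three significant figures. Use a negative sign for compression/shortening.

-0.00118

A = 2367 mm².
σ = N/A = -230.2 MPa; ε = σ/E = -230.2/195000 = -1.181e-03.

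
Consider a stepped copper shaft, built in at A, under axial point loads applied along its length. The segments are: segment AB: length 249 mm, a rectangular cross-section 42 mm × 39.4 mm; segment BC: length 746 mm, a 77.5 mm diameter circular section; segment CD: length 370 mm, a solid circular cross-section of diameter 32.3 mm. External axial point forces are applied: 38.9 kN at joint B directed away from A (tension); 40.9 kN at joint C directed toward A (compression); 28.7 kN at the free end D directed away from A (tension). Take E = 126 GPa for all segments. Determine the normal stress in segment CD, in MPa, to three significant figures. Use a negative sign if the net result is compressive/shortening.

Internal axial forces (sectioning from the free end, tension +): N_CD = 28.7 kN, N_BC = -12.2 kN, N_AB = 26.7 kN.
A_CD = 819.4 mm².
σ_CD = N_CD/A_CD = 28700/819.4 = 35.03 MPa.

35.0 MPa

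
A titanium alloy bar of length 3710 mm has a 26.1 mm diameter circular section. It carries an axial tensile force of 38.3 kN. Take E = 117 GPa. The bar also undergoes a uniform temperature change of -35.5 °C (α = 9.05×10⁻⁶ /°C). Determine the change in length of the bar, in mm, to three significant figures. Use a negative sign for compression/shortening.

1.08 mm

A = 535 mm².
δ_mech = NL/(AE) = 38300·3710/(535·117000) = 2.27 mm.
δ_thermal = αLΔT = 9.05e-6·3710·-35.5 = -1.192 mm.
δ = δ_mech + δ_thermal = 1.078 mm.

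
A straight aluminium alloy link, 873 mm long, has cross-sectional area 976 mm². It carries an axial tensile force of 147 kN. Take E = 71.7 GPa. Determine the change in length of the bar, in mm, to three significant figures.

1.83 mm

δ_mech = NL/(AE) = 147000·873/(976·71700) = 1.834 mm.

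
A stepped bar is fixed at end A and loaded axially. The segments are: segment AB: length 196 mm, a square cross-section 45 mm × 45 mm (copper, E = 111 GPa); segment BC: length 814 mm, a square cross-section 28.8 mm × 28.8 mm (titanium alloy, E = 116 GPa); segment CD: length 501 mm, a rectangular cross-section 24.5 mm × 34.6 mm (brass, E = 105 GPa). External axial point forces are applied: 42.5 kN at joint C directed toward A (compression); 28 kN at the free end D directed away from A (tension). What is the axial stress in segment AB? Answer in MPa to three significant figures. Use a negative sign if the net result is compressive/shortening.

Internal axial forces (sectioning from the free end, tension +): N_CD = 28 kN, N_BC = -14.5 kN, N_AB = -14.5 kN.
A_AB = 2025 mm².
σ_AB = N_AB/A_AB = -14500/2025 = -7.16 MPa.

-7.16 MPa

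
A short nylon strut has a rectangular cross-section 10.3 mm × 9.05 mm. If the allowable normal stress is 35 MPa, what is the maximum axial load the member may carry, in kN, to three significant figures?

3.26 kN

A = 93.22 mm².
P_max = σ_allow · A = 35 · 93.22 = 3263 N = 3.263 kN.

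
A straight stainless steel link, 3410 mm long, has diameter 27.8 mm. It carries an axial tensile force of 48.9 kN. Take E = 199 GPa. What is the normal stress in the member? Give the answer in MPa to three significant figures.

A = 607 mm².
σ = N/A = 48900/607 = 80.56 MPa.

80.6 MPa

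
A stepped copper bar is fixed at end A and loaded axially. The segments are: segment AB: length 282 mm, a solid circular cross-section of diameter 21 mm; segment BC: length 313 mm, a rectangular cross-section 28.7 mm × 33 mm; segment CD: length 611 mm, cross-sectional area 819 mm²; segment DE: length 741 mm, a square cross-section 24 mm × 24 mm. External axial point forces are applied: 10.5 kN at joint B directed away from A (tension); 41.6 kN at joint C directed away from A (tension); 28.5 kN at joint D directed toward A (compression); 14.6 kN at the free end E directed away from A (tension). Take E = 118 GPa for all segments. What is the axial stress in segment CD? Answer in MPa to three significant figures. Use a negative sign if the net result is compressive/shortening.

Internal axial forces (sectioning from the free end, tension +): N_DE = 14.6 kN, N_CD = -13.9 kN, N_BC = 27.7 kN, N_AB = 38.2 kN.
σ_CD = N_CD/A_CD = -13900/819 = -16.97 MPa.

-17.0 MPa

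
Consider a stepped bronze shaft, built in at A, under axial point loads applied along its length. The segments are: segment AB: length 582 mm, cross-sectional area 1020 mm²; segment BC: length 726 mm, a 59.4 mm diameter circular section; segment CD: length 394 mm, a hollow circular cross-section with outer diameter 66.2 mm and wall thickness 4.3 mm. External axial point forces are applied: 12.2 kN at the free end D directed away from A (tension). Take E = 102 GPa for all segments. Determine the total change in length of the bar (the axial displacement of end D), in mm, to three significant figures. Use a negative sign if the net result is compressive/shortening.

0.156 mm

Internal axial forces (sectioning from the free end, tension +): N_CD = 12.2 kN, N_BC = 12.2 kN, N_AB = 12.2 kN.
A_BC = 2771 mm².
A_CD = 836.2 mm².
δ_AB = 12200·582/(1020·102000) = 0.06825 mm
δ_BC = 12200·726/(2771·102000) = 0.03134 mm
δ_CD = 12200·394/(836.2·102000) = 0.05636 mm
δ = Σδ_i = 0.1559 mm.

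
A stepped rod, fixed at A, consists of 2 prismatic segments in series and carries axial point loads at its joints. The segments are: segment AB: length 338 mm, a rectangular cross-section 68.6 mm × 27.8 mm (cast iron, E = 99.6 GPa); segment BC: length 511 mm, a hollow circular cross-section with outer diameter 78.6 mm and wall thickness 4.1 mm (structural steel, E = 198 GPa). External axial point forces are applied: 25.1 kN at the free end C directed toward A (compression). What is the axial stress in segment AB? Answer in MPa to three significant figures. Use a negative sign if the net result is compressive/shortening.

-13.2 MPa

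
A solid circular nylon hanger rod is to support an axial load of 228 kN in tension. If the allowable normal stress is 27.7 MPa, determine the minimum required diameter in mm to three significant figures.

Required area A ≥ P/σ_allow = 228000/27.7 = 8231 mm².
For a solid circular section, d ≥ √(4A/π) = 102.4 mm.

102 mm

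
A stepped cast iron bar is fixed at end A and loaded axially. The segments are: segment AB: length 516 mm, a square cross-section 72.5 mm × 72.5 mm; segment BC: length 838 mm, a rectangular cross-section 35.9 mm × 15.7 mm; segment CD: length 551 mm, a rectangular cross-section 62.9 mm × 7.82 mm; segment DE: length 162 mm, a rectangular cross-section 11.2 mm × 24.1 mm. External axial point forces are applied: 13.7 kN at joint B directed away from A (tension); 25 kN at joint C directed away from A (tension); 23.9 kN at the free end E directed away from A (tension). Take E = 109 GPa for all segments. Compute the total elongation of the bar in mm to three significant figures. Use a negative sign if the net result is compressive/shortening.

1.10 mm

Internal axial forces (sectioning from the free end, tension +): N_DE = 23.9 kN, N_CD = 23.9 kN, N_BC = 48.9 kN, N_AB = 62.6 kN.
A_AB = 5256 mm².
A_BC = 563.6 mm².
A_CD = 491.9 mm².
A_DE = 269.9 mm².
δ_AB = 62600·516/(5256·109000) = 0.05638 mm
δ_BC = 48900·838/(563.6·109000) = 0.667 mm
δ_CD = 23900·551/(491.9·109000) = 0.2456 mm
δ_DE = 23900·162/(269.9·109000) = 0.1316 mm
δ = Σδ_i = 1.101 mm.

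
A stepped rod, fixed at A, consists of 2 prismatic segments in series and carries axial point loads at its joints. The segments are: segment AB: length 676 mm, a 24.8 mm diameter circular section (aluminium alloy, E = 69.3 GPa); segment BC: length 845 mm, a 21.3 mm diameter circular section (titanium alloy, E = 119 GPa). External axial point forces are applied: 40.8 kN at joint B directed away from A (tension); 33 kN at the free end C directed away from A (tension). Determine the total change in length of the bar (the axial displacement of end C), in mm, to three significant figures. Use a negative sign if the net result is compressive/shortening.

2.15 mm

Internal axial forces (sectioning from the free end, tension +): N_BC = 33 kN, N_AB = 73.8 kN.
A_AB = 483.1 mm².
A_BC = 356.3 mm².
δ_AB = 73800·676/(483.1·69300) = 1.49 mm
δ_BC = 33000·845/(356.3·119000) = 0.6576 mm
δ = Σδ_i = 2.148 mm.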